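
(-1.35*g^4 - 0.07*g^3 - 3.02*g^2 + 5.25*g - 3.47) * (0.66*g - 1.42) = -0.891*g^5 + 1.8708*g^4 - 1.8938*g^3 + 7.7534*g^2 - 9.7452*g + 4.9274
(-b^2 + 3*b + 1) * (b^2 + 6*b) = -b^4 - 3*b^3 + 19*b^2 + 6*b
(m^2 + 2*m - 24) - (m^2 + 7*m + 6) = -5*m - 30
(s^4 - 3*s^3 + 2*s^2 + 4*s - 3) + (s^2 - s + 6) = s^4 - 3*s^3 + 3*s^2 + 3*s + 3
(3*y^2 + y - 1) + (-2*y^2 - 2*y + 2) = y^2 - y + 1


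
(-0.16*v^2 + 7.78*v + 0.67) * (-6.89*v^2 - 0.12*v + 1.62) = 1.1024*v^4 - 53.585*v^3 - 5.8091*v^2 + 12.5232*v + 1.0854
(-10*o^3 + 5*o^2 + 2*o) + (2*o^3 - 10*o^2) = -8*o^3 - 5*o^2 + 2*o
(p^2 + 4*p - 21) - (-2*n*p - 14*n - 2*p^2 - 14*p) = 2*n*p + 14*n + 3*p^2 + 18*p - 21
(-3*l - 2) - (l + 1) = -4*l - 3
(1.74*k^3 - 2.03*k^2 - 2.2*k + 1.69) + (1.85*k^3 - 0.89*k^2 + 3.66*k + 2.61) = 3.59*k^3 - 2.92*k^2 + 1.46*k + 4.3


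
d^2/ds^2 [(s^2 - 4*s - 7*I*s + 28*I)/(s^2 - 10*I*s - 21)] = 2*(-4 + 3*I)/(s^3 - 9*I*s^2 - 27*s + 27*I)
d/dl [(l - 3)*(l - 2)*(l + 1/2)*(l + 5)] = 4*l^3 + 3*l^2/2 - 38*l + 41/2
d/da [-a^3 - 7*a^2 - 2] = a*(-3*a - 14)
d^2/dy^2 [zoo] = 0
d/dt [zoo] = 0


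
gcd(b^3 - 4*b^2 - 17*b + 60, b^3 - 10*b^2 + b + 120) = b - 5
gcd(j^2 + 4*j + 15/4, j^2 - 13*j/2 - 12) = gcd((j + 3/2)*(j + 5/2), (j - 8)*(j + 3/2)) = j + 3/2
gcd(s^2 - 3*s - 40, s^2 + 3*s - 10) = s + 5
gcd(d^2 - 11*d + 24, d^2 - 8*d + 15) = d - 3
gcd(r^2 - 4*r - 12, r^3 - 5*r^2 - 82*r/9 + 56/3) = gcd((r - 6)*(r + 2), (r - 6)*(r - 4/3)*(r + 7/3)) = r - 6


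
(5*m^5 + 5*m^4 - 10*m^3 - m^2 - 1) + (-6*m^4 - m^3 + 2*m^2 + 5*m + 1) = 5*m^5 - m^4 - 11*m^3 + m^2 + 5*m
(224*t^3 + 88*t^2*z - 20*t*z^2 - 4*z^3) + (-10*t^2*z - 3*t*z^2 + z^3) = 224*t^3 + 78*t^2*z - 23*t*z^2 - 3*z^3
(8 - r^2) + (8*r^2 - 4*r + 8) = 7*r^2 - 4*r + 16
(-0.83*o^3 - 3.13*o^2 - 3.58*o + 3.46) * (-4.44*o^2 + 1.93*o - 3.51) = 3.6852*o^5 + 12.2953*o^4 + 12.7676*o^3 - 11.2855*o^2 + 19.2436*o - 12.1446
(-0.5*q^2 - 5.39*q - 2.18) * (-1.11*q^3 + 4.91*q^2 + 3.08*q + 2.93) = 0.555*q^5 + 3.5279*q^4 - 25.5851*q^3 - 28.77*q^2 - 22.5071*q - 6.3874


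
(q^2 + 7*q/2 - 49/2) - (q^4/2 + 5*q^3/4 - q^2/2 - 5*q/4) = -q^4/2 - 5*q^3/4 + 3*q^2/2 + 19*q/4 - 49/2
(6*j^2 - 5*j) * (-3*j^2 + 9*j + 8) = -18*j^4 + 69*j^3 + 3*j^2 - 40*j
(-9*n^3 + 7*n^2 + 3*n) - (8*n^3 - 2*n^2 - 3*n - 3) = -17*n^3 + 9*n^2 + 6*n + 3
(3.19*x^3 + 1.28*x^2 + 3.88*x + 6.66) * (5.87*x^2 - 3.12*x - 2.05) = 18.7253*x^5 - 2.4392*x^4 + 12.2425*x^3 + 24.3646*x^2 - 28.7332*x - 13.653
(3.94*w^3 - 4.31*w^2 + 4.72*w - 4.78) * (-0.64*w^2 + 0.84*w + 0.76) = -2.5216*w^5 + 6.068*w^4 - 3.6468*w^3 + 3.7484*w^2 - 0.428*w - 3.6328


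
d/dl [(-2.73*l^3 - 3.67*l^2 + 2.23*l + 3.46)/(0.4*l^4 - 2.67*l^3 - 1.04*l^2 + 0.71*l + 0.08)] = (1.092*l^6 + 2.936*l^5 - 9.6357*l^4 + 2.4956*l^3 + 26.7729*l^2 + 6.6096*l - 2.2782)/(0.16*l^8 - 2.136*l^7 + 6.2969*l^6 + 6.1216*l^5 - 2.6458*l^4 - 1.904*l^3 + 0.3377*l^2 + 0.1136*l + 0.0064)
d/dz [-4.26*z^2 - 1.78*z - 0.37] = -8.52*z - 1.78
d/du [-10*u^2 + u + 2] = 1 - 20*u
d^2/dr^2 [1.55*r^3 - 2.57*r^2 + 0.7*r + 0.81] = 9.3*r - 5.14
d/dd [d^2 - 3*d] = 2*d - 3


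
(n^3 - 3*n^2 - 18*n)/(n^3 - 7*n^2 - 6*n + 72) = n/(n - 4)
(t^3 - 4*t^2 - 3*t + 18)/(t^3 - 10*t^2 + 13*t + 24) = (t^2 - t - 6)/(t^2 - 7*t - 8)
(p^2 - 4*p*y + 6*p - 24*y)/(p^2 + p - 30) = (p - 4*y)/(p - 5)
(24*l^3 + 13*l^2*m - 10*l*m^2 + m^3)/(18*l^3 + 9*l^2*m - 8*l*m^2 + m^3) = (8*l - m)/(6*l - m)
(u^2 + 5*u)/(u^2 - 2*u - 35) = u/(u - 7)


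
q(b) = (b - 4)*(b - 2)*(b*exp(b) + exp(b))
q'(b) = (b - 4)*(b - 2)*(b*exp(b) + 2*exp(b)) + (b - 4)*(b*exp(b) + exp(b)) + (b - 2)*(b*exp(b) + exp(b)) = (b^3 - 2*b^2 - 8*b + 10)*exp(b)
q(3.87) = -56.76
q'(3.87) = 337.84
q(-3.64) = -2.99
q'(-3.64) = -0.93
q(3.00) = -80.34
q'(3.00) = -100.43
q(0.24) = 10.43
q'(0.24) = 10.14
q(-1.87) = -3.05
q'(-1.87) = 1.76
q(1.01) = 16.34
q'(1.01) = 2.50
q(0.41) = 12.13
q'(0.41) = 9.72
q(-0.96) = 0.22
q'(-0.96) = 5.73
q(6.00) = 22592.01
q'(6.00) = 42763.45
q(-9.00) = -0.14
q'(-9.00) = -0.10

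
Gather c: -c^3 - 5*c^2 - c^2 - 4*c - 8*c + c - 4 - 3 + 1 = -c^3 - 6*c^2 - 11*c - 6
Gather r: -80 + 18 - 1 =-63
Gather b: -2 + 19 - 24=-7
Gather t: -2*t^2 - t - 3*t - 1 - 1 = -2*t^2 - 4*t - 2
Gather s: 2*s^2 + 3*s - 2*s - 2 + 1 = 2*s^2 + s - 1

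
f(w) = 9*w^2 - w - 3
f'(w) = 18*w - 1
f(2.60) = 55.24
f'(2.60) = 45.80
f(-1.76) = 26.64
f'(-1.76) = -32.68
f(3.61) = 110.68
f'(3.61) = 63.98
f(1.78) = 23.74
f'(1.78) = 31.04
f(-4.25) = 163.81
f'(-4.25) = -77.50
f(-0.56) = 0.38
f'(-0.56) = -11.08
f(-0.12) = -2.75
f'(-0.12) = -3.16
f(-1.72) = 25.35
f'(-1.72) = -31.96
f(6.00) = 315.00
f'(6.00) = 107.00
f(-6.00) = 327.00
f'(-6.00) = -109.00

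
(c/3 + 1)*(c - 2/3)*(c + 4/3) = c^3/3 + 11*c^2/9 + 10*c/27 - 8/9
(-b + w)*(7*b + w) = -7*b^2 + 6*b*w + w^2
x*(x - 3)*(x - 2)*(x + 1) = x^4 - 4*x^3 + x^2 + 6*x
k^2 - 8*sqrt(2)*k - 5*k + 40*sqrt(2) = (k - 5)*(k - 8*sqrt(2))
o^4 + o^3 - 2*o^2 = o^2*(o - 1)*(o + 2)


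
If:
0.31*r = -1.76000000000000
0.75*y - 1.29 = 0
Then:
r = -5.68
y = 1.72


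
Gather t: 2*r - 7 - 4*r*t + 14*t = 2*r + t*(14 - 4*r) - 7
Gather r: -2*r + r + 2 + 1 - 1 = 2 - r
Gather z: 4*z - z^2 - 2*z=-z^2 + 2*z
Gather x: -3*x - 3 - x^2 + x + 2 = -x^2 - 2*x - 1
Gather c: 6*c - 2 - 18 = 6*c - 20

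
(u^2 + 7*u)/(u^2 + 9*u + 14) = u/(u + 2)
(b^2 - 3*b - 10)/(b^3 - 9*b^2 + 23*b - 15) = (b + 2)/(b^2 - 4*b + 3)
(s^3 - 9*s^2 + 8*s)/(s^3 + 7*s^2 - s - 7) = s*(s - 8)/(s^2 + 8*s + 7)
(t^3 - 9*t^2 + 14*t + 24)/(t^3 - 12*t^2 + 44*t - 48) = (t + 1)/(t - 2)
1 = 1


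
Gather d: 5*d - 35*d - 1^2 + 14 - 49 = -30*d - 36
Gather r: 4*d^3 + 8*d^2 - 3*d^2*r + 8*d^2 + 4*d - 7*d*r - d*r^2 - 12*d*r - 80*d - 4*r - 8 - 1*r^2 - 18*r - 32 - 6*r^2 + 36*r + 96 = 4*d^3 + 16*d^2 - 76*d + r^2*(-d - 7) + r*(-3*d^2 - 19*d + 14) + 56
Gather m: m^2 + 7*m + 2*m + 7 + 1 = m^2 + 9*m + 8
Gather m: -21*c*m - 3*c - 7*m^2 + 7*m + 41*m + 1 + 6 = -3*c - 7*m^2 + m*(48 - 21*c) + 7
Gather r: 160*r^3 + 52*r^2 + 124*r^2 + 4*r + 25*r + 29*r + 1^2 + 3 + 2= 160*r^3 + 176*r^2 + 58*r + 6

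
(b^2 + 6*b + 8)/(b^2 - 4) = (b + 4)/(b - 2)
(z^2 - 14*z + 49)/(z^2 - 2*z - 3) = (-z^2 + 14*z - 49)/(-z^2 + 2*z + 3)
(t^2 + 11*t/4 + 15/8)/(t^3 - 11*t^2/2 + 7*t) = (8*t^2 + 22*t + 15)/(4*t*(2*t^2 - 11*t + 14))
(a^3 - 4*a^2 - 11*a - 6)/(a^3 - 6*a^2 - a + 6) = (a + 1)/(a - 1)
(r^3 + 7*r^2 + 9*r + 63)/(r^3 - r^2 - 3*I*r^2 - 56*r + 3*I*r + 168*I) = (r + 3*I)/(r - 8)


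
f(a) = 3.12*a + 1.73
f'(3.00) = 3.12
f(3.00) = 11.09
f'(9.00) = 3.12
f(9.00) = 29.81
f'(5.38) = 3.12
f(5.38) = 18.52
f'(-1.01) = 3.12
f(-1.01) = -1.42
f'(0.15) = 3.12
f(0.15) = 2.20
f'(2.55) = 3.12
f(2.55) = 9.69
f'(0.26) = 3.12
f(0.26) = 2.54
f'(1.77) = 3.12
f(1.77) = 7.25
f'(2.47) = 3.12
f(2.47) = 9.44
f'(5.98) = 3.12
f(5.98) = 20.39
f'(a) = 3.12000000000000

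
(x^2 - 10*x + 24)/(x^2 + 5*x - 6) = (x^2 - 10*x + 24)/(x^2 + 5*x - 6)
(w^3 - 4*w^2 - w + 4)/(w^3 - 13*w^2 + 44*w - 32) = (w + 1)/(w - 8)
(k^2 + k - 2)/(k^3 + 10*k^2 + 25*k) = (k^2 + k - 2)/(k*(k^2 + 10*k + 25))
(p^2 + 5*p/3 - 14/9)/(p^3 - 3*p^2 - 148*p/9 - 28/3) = (3*p - 2)/(3*p^2 - 16*p - 12)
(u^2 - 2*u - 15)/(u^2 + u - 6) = (u - 5)/(u - 2)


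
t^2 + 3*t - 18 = (t - 3)*(t + 6)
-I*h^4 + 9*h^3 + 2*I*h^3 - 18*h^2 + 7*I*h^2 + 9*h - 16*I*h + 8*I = (h - 1)*(h + I)*(h + 8*I)*(-I*h + I)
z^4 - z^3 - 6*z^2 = z^2*(z - 3)*(z + 2)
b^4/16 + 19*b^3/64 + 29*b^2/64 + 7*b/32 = b*(b/4 + 1/4)*(b/4 + 1/2)*(b + 7/4)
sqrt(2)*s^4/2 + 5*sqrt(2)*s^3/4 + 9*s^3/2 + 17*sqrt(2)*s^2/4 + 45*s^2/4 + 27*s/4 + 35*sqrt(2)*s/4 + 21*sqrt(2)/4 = (s + 1)*(s + 3/2)*(s + 7*sqrt(2)/2)*(sqrt(2)*s/2 + 1)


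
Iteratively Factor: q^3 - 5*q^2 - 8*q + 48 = (q - 4)*(q^2 - q - 12) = (q - 4)^2*(q + 3)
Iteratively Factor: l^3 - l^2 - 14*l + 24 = (l + 4)*(l^2 - 5*l + 6) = (l - 3)*(l + 4)*(l - 2)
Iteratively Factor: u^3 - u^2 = (u - 1)*(u^2) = u*(u - 1)*(u)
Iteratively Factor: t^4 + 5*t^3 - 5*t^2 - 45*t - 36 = (t - 3)*(t^3 + 8*t^2 + 19*t + 12) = (t - 3)*(t + 1)*(t^2 + 7*t + 12) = (t - 3)*(t + 1)*(t + 4)*(t + 3)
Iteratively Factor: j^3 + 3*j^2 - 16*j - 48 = (j + 3)*(j^2 - 16) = (j + 3)*(j + 4)*(j - 4)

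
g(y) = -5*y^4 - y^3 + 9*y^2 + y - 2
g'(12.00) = -34775.00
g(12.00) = -104102.00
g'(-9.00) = 14176.00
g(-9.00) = -31358.00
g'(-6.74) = 5867.04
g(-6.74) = -9612.04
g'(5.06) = -2575.82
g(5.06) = -3173.78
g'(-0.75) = -5.75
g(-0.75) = 1.15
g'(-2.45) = 233.02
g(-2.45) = -115.87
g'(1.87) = -106.61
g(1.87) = -36.34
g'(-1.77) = 70.65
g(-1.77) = -19.10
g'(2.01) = -137.35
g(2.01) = -53.36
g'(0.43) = 6.60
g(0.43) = -0.16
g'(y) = -20*y^3 - 3*y^2 + 18*y + 1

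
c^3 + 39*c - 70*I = (c - 5*I)*(c - 2*I)*(c + 7*I)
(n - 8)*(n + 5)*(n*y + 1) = n^3*y - 3*n^2*y + n^2 - 40*n*y - 3*n - 40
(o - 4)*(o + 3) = o^2 - o - 12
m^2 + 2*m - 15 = (m - 3)*(m + 5)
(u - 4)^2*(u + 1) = u^3 - 7*u^2 + 8*u + 16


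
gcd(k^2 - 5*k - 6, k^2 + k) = k + 1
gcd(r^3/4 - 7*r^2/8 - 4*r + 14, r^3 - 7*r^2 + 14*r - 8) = r - 4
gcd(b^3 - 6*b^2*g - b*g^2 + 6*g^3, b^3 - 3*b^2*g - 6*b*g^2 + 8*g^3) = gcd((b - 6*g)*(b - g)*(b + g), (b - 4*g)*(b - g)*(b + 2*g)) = b - g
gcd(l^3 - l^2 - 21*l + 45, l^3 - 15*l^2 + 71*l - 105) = l - 3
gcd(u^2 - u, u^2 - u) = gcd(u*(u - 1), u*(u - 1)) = u^2 - u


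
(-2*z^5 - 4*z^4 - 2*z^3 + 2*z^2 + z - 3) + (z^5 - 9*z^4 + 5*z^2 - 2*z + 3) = -z^5 - 13*z^4 - 2*z^3 + 7*z^2 - z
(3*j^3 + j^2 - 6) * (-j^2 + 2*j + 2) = -3*j^5 + 5*j^4 + 8*j^3 + 8*j^2 - 12*j - 12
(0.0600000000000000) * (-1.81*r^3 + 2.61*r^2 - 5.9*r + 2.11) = -0.1086*r^3 + 0.1566*r^2 - 0.354*r + 0.1266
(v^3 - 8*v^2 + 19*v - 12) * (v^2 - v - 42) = v^5 - 9*v^4 - 15*v^3 + 305*v^2 - 786*v + 504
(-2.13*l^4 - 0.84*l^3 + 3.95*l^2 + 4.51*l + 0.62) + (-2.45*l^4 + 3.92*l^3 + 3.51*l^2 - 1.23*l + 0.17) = -4.58*l^4 + 3.08*l^3 + 7.46*l^2 + 3.28*l + 0.79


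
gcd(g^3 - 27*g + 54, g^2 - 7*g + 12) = g - 3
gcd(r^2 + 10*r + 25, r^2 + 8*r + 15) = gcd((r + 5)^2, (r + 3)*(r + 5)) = r + 5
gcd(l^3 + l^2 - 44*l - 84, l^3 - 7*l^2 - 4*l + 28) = l^2 - 5*l - 14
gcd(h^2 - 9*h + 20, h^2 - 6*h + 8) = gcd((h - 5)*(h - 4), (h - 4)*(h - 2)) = h - 4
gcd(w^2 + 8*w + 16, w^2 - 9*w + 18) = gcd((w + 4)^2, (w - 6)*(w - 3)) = 1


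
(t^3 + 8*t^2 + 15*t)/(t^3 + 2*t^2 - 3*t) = (t + 5)/(t - 1)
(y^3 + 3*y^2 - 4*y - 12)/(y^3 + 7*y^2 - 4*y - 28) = (y + 3)/(y + 7)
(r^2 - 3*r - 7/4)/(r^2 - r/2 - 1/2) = (r - 7/2)/(r - 1)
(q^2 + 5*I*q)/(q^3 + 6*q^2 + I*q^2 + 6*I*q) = (q + 5*I)/(q^2 + q*(6 + I) + 6*I)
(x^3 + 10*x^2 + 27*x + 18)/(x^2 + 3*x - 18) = (x^2 + 4*x + 3)/(x - 3)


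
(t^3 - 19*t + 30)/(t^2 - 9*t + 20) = (t^3 - 19*t + 30)/(t^2 - 9*t + 20)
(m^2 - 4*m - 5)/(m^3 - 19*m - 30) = (m + 1)/(m^2 + 5*m + 6)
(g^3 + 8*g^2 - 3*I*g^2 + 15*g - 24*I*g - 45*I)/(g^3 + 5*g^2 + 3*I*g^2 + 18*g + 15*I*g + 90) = (g + 3)/(g + 6*I)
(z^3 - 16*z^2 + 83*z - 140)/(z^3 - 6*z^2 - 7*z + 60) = (z - 7)/(z + 3)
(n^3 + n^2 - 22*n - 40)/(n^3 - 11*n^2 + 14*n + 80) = (n + 4)/(n - 8)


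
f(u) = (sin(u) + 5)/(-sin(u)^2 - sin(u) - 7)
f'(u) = (2*sin(u)*cos(u) + cos(u))*(sin(u) + 5)/(-sin(u)^2 - sin(u) - 7)^2 + cos(u)/(-sin(u)^2 - sin(u) - 7) = (sin(u)^2 + 10*sin(u) - 2)*cos(u)/(sin(u)^2 + sin(u) + 7)^2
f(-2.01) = -0.59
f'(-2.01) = 0.09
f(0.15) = -0.72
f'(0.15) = -0.01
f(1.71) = -0.67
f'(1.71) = -0.02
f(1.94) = -0.67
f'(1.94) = -0.04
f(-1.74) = -0.57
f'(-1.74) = 0.04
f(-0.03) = -0.71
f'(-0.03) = -0.05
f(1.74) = -0.67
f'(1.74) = -0.02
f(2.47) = -0.70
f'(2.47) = -0.06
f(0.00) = -0.71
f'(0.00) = -0.04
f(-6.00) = -0.72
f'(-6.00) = 0.02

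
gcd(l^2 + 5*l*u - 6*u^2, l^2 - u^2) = -l + u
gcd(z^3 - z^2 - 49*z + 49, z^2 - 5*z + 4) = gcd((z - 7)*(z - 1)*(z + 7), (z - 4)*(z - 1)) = z - 1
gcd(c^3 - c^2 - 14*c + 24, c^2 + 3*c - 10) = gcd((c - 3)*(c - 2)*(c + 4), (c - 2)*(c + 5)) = c - 2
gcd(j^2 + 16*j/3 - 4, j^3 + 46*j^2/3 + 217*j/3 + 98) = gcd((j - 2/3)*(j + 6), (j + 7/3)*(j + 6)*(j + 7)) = j + 6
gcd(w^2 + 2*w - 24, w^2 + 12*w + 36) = w + 6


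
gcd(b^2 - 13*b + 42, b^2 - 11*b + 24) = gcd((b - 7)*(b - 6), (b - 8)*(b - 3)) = 1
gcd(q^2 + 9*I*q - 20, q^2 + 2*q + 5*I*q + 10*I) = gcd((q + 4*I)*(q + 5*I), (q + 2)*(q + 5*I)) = q + 5*I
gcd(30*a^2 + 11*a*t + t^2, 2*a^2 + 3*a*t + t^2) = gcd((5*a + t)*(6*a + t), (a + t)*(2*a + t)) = 1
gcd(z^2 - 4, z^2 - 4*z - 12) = z + 2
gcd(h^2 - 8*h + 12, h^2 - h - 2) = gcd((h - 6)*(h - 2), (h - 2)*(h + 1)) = h - 2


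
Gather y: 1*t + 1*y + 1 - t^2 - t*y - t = -t^2 + y*(1 - t) + 1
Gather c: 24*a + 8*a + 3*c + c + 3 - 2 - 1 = 32*a + 4*c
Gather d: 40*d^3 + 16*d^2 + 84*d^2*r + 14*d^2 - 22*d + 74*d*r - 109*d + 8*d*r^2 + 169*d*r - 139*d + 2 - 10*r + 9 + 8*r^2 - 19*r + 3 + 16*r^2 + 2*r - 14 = 40*d^3 + d^2*(84*r + 30) + d*(8*r^2 + 243*r - 270) + 24*r^2 - 27*r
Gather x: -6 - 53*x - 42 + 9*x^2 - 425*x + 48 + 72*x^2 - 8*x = 81*x^2 - 486*x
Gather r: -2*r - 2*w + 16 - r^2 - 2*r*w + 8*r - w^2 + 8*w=-r^2 + r*(6 - 2*w) - w^2 + 6*w + 16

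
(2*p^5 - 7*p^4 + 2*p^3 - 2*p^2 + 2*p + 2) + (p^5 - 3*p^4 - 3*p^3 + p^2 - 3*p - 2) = 3*p^5 - 10*p^4 - p^3 - p^2 - p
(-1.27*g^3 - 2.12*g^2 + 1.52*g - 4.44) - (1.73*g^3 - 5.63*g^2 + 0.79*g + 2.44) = -3.0*g^3 + 3.51*g^2 + 0.73*g - 6.88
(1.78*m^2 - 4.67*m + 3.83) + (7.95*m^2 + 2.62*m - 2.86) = 9.73*m^2 - 2.05*m + 0.97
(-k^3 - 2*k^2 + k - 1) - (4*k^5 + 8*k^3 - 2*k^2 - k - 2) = -4*k^5 - 9*k^3 + 2*k + 1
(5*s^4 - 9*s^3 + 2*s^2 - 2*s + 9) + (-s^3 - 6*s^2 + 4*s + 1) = 5*s^4 - 10*s^3 - 4*s^2 + 2*s + 10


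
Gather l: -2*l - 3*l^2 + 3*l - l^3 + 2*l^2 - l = -l^3 - l^2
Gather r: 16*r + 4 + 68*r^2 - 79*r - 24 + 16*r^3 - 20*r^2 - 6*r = 16*r^3 + 48*r^2 - 69*r - 20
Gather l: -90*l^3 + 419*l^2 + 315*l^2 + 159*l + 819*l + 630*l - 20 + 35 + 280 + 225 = -90*l^3 + 734*l^2 + 1608*l + 520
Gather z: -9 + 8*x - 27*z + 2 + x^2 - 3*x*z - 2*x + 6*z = x^2 + 6*x + z*(-3*x - 21) - 7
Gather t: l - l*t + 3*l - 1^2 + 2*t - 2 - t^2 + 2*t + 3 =4*l - t^2 + t*(4 - l)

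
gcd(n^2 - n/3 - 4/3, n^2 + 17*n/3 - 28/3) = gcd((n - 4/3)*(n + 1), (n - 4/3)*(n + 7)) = n - 4/3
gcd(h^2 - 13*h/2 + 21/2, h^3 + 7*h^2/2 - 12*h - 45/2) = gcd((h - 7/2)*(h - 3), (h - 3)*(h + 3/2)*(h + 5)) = h - 3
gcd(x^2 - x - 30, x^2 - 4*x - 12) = x - 6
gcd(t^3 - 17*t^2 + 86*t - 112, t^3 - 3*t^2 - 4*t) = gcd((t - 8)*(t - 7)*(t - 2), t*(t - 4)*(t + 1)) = 1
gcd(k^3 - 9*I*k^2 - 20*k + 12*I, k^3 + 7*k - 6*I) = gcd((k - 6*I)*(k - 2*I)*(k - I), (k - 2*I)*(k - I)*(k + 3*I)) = k^2 - 3*I*k - 2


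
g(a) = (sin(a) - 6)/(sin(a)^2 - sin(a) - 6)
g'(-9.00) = 0.53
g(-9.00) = 1.18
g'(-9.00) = 0.53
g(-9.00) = 1.18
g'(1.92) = 0.01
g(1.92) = 0.84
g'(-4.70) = 0.00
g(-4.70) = 0.83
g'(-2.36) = 0.65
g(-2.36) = 1.40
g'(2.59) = 0.13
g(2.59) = 0.88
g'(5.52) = -0.64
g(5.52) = 1.39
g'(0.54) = -0.13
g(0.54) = 0.88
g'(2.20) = 0.05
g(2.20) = 0.84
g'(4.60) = 0.17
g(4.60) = 1.74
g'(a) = (-2*sin(a)*cos(a) + cos(a))*(sin(a) - 6)/(sin(a)^2 - sin(a) - 6)^2 + cos(a)/(sin(a)^2 - sin(a) - 6) = (12*sin(a) + cos(a)^2 - 13)*cos(a)/(sin(a) + cos(a)^2 + 5)^2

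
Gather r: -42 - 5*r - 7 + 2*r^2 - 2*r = 2*r^2 - 7*r - 49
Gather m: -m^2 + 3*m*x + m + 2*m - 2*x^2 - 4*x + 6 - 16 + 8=-m^2 + m*(3*x + 3) - 2*x^2 - 4*x - 2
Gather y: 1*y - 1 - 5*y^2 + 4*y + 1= -5*y^2 + 5*y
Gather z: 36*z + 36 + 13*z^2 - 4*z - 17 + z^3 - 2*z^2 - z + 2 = z^3 + 11*z^2 + 31*z + 21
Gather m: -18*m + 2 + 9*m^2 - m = 9*m^2 - 19*m + 2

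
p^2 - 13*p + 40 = (p - 8)*(p - 5)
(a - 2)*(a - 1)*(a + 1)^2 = a^4 - a^3 - 3*a^2 + a + 2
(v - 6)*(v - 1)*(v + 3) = v^3 - 4*v^2 - 15*v + 18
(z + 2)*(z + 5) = z^2 + 7*z + 10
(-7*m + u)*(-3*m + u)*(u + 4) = 21*m^2*u + 84*m^2 - 10*m*u^2 - 40*m*u + u^3 + 4*u^2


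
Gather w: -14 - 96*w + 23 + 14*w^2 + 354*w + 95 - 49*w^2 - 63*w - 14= -35*w^2 + 195*w + 90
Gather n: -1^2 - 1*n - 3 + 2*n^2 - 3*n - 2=2*n^2 - 4*n - 6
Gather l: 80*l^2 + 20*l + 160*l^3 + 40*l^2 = 160*l^3 + 120*l^2 + 20*l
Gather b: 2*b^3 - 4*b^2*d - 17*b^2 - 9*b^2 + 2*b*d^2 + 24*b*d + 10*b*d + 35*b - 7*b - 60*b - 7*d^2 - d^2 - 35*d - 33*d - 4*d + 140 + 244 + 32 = 2*b^3 + b^2*(-4*d - 26) + b*(2*d^2 + 34*d - 32) - 8*d^2 - 72*d + 416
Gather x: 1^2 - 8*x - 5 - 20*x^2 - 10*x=-20*x^2 - 18*x - 4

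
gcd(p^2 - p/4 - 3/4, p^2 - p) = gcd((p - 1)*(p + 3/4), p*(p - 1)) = p - 1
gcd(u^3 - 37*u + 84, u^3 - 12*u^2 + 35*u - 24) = u - 3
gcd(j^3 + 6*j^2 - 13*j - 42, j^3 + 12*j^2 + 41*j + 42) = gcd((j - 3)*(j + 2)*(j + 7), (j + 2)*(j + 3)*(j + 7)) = j^2 + 9*j + 14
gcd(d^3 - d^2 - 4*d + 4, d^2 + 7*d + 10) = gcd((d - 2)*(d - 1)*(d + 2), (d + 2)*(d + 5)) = d + 2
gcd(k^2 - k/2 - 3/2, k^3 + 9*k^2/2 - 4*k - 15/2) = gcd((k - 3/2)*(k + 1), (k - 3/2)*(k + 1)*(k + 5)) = k^2 - k/2 - 3/2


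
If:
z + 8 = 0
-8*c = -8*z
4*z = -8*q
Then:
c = -8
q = 4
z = -8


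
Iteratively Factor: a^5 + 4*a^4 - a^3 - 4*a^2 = (a - 1)*(a^4 + 5*a^3 + 4*a^2) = (a - 1)*(a + 1)*(a^3 + 4*a^2) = a*(a - 1)*(a + 1)*(a^2 + 4*a) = a*(a - 1)*(a + 1)*(a + 4)*(a)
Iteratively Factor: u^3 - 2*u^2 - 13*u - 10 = (u - 5)*(u^2 + 3*u + 2) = (u - 5)*(u + 2)*(u + 1)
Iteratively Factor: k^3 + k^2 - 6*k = (k)*(k^2 + k - 6) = k*(k + 3)*(k - 2)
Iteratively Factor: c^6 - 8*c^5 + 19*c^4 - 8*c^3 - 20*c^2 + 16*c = (c - 4)*(c^5 - 4*c^4 + 3*c^3 + 4*c^2 - 4*c) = c*(c - 4)*(c^4 - 4*c^3 + 3*c^2 + 4*c - 4) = c*(c - 4)*(c + 1)*(c^3 - 5*c^2 + 8*c - 4) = c*(c - 4)*(c - 2)*(c + 1)*(c^2 - 3*c + 2) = c*(c - 4)*(c - 2)*(c - 1)*(c + 1)*(c - 2)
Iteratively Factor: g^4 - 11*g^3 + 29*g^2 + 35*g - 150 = (g - 5)*(g^3 - 6*g^2 - g + 30) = (g - 5)*(g + 2)*(g^2 - 8*g + 15) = (g - 5)^2*(g + 2)*(g - 3)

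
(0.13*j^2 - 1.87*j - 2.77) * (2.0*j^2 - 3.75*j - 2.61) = 0.26*j^4 - 4.2275*j^3 + 1.1332*j^2 + 15.2682*j + 7.2297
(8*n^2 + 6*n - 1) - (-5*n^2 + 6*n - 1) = 13*n^2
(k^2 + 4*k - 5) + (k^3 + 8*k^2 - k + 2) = k^3 + 9*k^2 + 3*k - 3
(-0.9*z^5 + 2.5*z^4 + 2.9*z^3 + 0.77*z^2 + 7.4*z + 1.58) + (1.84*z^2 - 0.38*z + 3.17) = -0.9*z^5 + 2.5*z^4 + 2.9*z^3 + 2.61*z^2 + 7.02*z + 4.75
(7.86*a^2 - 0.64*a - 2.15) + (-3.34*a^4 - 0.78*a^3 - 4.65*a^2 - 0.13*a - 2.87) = -3.34*a^4 - 0.78*a^3 + 3.21*a^2 - 0.77*a - 5.02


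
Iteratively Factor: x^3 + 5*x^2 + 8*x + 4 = (x + 2)*(x^2 + 3*x + 2) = (x + 1)*(x + 2)*(x + 2)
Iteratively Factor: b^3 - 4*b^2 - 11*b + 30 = (b + 3)*(b^2 - 7*b + 10) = (b - 5)*(b + 3)*(b - 2)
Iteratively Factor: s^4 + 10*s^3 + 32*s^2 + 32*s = (s)*(s^3 + 10*s^2 + 32*s + 32) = s*(s + 4)*(s^2 + 6*s + 8) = s*(s + 4)^2*(s + 2)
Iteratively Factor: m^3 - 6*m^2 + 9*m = (m - 3)*(m^2 - 3*m) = (m - 3)^2*(m)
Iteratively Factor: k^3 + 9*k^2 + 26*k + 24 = (k + 3)*(k^2 + 6*k + 8) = (k + 3)*(k + 4)*(k + 2)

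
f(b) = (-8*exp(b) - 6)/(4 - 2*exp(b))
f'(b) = -8*exp(b)/(4 - 2*exp(b)) + 2*(-8*exp(b) - 6)*exp(b)/(4 - 2*exp(b))^2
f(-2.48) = -1.74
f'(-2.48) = -0.25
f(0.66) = -164.69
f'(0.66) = -5005.30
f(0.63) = -85.88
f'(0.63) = -1378.83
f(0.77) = 72.85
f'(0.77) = -930.74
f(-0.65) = -3.44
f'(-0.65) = -2.63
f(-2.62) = -1.71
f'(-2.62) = -0.22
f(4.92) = 4.08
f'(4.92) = -0.08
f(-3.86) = -1.56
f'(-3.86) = -0.06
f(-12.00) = -1.50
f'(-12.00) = 0.00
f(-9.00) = -1.50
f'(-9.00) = 0.00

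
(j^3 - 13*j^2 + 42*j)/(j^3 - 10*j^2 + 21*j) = (j - 6)/(j - 3)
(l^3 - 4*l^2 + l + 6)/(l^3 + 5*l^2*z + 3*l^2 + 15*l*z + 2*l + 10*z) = (l^2 - 5*l + 6)/(l^2 + 5*l*z + 2*l + 10*z)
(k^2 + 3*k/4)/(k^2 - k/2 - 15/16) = 4*k/(4*k - 5)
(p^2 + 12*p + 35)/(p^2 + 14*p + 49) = (p + 5)/(p + 7)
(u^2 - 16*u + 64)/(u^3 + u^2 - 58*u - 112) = (u - 8)/(u^2 + 9*u + 14)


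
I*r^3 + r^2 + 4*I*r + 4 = (r - 2*I)*(r + 2*I)*(I*r + 1)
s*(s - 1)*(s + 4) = s^3 + 3*s^2 - 4*s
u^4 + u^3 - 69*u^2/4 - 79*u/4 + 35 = (u - 4)*(u - 1)*(u + 5/2)*(u + 7/2)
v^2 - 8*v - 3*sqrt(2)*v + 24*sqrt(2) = (v - 8)*(v - 3*sqrt(2))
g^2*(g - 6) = g^3 - 6*g^2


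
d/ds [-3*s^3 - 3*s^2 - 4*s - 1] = -9*s^2 - 6*s - 4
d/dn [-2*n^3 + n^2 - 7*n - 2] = -6*n^2 + 2*n - 7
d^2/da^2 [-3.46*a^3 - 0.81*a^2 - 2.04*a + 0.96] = -20.76*a - 1.62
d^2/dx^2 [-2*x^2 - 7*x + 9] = -4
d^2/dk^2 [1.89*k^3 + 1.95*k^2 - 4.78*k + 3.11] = 11.34*k + 3.9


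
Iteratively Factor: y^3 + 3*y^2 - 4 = (y + 2)*(y^2 + y - 2) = (y - 1)*(y + 2)*(y + 2)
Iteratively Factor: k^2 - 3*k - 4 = (k + 1)*(k - 4)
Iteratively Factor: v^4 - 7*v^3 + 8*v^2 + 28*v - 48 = (v - 3)*(v^3 - 4*v^2 - 4*v + 16) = (v - 3)*(v + 2)*(v^2 - 6*v + 8) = (v - 4)*(v - 3)*(v + 2)*(v - 2)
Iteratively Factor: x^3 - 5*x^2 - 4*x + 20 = (x - 5)*(x^2 - 4) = (x - 5)*(x - 2)*(x + 2)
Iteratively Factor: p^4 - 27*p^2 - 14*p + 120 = (p - 5)*(p^3 + 5*p^2 - 2*p - 24) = (p - 5)*(p - 2)*(p^2 + 7*p + 12) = (p - 5)*(p - 2)*(p + 3)*(p + 4)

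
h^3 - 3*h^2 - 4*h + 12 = (h - 3)*(h - 2)*(h + 2)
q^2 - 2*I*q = q*(q - 2*I)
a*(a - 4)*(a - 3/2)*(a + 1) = a^4 - 9*a^3/2 + a^2/2 + 6*a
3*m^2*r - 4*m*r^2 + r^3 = r*(-3*m + r)*(-m + r)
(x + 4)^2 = x^2 + 8*x + 16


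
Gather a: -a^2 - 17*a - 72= -a^2 - 17*a - 72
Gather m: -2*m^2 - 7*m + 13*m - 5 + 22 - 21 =-2*m^2 + 6*m - 4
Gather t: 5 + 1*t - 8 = t - 3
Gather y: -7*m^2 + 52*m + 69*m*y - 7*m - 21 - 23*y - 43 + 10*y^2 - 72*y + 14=-7*m^2 + 45*m + 10*y^2 + y*(69*m - 95) - 50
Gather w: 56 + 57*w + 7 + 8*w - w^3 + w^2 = -w^3 + w^2 + 65*w + 63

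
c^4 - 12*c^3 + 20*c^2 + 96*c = c*(c - 8)*(c - 6)*(c + 2)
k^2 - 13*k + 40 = (k - 8)*(k - 5)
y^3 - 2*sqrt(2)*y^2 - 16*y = y*(y - 4*sqrt(2))*(y + 2*sqrt(2))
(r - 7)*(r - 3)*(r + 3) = r^3 - 7*r^2 - 9*r + 63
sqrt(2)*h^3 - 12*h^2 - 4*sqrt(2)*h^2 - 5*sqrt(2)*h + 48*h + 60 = (h - 5)*(h - 6*sqrt(2))*(sqrt(2)*h + sqrt(2))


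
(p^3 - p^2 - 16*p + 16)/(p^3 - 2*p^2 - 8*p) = (p^2 + 3*p - 4)/(p*(p + 2))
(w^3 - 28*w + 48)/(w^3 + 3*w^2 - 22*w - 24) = (w - 2)/(w + 1)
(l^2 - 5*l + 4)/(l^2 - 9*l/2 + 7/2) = 2*(l - 4)/(2*l - 7)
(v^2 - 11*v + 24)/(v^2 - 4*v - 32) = (v - 3)/(v + 4)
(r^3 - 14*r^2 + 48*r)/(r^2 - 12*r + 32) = r*(r - 6)/(r - 4)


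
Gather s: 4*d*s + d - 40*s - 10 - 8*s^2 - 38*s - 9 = d - 8*s^2 + s*(4*d - 78) - 19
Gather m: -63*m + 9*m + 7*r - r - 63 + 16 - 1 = -54*m + 6*r - 48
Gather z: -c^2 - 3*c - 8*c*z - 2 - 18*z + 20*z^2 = -c^2 - 3*c + 20*z^2 + z*(-8*c - 18) - 2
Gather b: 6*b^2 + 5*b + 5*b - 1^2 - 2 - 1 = 6*b^2 + 10*b - 4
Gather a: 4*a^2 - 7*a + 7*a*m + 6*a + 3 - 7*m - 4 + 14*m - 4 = 4*a^2 + a*(7*m - 1) + 7*m - 5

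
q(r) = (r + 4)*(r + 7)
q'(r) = 2*r + 11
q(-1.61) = 12.88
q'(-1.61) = 7.78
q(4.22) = 92.23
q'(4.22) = 19.44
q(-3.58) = 1.44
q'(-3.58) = 3.84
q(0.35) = 31.97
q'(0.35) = 11.70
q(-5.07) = -2.07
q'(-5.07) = 0.86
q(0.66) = 35.70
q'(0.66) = 12.32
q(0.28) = 31.16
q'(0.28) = 11.56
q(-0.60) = 21.76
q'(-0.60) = 9.80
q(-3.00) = 4.00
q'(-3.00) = 5.00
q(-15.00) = 88.00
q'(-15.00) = -19.00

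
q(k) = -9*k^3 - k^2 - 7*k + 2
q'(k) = -27*k^2 - 2*k - 7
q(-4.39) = 774.90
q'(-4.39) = -518.57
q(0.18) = 0.66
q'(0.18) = -8.23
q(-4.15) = 657.09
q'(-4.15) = -463.71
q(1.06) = -17.26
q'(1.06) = -39.46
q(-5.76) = 1729.07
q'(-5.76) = -891.28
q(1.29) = -28.01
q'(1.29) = -54.51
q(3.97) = -604.69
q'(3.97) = -440.48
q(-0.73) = 10.08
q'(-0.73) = -19.93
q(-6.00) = 1952.00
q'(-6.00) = -967.00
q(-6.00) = 1952.00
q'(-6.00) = -967.00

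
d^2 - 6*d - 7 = (d - 7)*(d + 1)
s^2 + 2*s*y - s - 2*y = (s - 1)*(s + 2*y)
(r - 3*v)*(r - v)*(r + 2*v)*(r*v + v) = r^4*v - 2*r^3*v^2 + r^3*v - 5*r^2*v^3 - 2*r^2*v^2 + 6*r*v^4 - 5*r*v^3 + 6*v^4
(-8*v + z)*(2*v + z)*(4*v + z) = -64*v^3 - 40*v^2*z - 2*v*z^2 + z^3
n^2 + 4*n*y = n*(n + 4*y)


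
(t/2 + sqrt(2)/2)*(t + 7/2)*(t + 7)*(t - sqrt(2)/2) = t^4/2 + sqrt(2)*t^3/4 + 21*t^3/4 + 21*sqrt(2)*t^2/8 + 47*t^2/4 - 21*t/4 + 49*sqrt(2)*t/8 - 49/4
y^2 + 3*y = y*(y + 3)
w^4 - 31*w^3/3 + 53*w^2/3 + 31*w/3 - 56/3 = (w - 8)*(w - 7/3)*(w - 1)*(w + 1)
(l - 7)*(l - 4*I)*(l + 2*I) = l^3 - 7*l^2 - 2*I*l^2 + 8*l + 14*I*l - 56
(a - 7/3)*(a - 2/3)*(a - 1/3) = a^3 - 10*a^2/3 + 23*a/9 - 14/27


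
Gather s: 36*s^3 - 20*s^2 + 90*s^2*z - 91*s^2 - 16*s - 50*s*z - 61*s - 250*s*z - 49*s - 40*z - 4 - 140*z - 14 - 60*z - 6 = 36*s^3 + s^2*(90*z - 111) + s*(-300*z - 126) - 240*z - 24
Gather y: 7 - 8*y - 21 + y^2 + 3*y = y^2 - 5*y - 14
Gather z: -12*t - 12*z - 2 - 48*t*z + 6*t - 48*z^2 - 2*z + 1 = -6*t - 48*z^2 + z*(-48*t - 14) - 1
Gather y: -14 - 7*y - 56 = -7*y - 70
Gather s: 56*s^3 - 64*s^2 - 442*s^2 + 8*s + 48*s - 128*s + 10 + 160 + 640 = 56*s^3 - 506*s^2 - 72*s + 810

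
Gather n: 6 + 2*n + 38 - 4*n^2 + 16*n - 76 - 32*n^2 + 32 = -36*n^2 + 18*n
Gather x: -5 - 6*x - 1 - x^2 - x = -x^2 - 7*x - 6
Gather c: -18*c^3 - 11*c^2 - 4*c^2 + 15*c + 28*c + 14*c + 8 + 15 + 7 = -18*c^3 - 15*c^2 + 57*c + 30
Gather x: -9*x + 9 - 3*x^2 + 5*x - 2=-3*x^2 - 4*x + 7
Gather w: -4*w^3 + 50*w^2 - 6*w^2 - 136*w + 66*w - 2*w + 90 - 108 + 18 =-4*w^3 + 44*w^2 - 72*w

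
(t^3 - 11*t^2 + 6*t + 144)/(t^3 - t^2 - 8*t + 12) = (t^2 - 14*t + 48)/(t^2 - 4*t + 4)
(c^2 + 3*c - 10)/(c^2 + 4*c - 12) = (c + 5)/(c + 6)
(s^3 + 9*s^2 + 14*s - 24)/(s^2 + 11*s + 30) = (s^2 + 3*s - 4)/(s + 5)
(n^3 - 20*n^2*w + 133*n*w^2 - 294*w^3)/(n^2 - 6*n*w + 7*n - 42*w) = (n^2 - 14*n*w + 49*w^2)/(n + 7)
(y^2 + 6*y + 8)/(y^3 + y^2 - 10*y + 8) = (y + 2)/(y^2 - 3*y + 2)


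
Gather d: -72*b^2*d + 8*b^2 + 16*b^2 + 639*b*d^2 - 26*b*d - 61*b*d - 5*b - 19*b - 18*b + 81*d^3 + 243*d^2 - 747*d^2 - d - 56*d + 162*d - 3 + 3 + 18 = 24*b^2 - 42*b + 81*d^3 + d^2*(639*b - 504) + d*(-72*b^2 - 87*b + 105) + 18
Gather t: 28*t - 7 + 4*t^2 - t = 4*t^2 + 27*t - 7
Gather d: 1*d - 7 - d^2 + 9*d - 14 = -d^2 + 10*d - 21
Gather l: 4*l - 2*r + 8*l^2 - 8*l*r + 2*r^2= 8*l^2 + l*(4 - 8*r) + 2*r^2 - 2*r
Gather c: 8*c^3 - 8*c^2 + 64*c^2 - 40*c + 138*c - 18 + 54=8*c^3 + 56*c^2 + 98*c + 36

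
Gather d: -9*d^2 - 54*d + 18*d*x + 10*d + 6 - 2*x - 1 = -9*d^2 + d*(18*x - 44) - 2*x + 5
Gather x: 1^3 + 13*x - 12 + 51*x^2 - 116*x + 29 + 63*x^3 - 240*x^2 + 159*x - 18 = 63*x^3 - 189*x^2 + 56*x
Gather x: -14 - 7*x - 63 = -7*x - 77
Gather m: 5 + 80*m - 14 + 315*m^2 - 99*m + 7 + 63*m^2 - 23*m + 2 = 378*m^2 - 42*m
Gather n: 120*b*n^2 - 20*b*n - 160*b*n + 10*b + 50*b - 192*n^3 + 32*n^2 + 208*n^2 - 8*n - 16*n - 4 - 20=60*b - 192*n^3 + n^2*(120*b + 240) + n*(-180*b - 24) - 24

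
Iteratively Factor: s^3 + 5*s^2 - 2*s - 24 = (s - 2)*(s^2 + 7*s + 12) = (s - 2)*(s + 3)*(s + 4)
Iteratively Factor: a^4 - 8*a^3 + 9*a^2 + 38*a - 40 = (a - 1)*(a^3 - 7*a^2 + 2*a + 40) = (a - 1)*(a + 2)*(a^2 - 9*a + 20) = (a - 4)*(a - 1)*(a + 2)*(a - 5)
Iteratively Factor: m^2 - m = (m)*(m - 1)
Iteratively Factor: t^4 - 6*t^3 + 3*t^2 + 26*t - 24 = (t + 2)*(t^3 - 8*t^2 + 19*t - 12) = (t - 4)*(t + 2)*(t^2 - 4*t + 3) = (t - 4)*(t - 3)*(t + 2)*(t - 1)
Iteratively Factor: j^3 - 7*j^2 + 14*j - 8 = (j - 2)*(j^2 - 5*j + 4) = (j - 4)*(j - 2)*(j - 1)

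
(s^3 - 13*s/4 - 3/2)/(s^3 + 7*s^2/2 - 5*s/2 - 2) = (s^2 - s/2 - 3)/(s^2 + 3*s - 4)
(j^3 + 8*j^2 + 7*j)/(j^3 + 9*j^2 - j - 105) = j*(j + 1)/(j^2 + 2*j - 15)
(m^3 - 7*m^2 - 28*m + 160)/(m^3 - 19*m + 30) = (m^2 - 12*m + 32)/(m^2 - 5*m + 6)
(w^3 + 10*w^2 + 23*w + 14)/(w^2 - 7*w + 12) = (w^3 + 10*w^2 + 23*w + 14)/(w^2 - 7*w + 12)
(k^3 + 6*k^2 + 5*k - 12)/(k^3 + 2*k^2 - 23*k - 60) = (k - 1)/(k - 5)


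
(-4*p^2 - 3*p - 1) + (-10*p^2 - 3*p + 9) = -14*p^2 - 6*p + 8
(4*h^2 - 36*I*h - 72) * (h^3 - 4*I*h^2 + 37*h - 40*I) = 4*h^5 - 52*I*h^4 - 68*h^3 - 1204*I*h^2 - 4104*h + 2880*I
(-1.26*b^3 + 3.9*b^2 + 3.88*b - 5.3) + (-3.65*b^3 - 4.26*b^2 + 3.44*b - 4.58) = -4.91*b^3 - 0.36*b^2 + 7.32*b - 9.88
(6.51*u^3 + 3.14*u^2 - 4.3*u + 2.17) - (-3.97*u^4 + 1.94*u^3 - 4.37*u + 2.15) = 3.97*u^4 + 4.57*u^3 + 3.14*u^2 + 0.0700000000000003*u + 0.02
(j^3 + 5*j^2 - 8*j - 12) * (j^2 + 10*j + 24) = j^5 + 15*j^4 + 66*j^3 + 28*j^2 - 312*j - 288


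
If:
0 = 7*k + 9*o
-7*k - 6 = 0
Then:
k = -6/7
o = 2/3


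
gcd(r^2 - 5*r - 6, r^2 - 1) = r + 1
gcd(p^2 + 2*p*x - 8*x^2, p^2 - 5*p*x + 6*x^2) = -p + 2*x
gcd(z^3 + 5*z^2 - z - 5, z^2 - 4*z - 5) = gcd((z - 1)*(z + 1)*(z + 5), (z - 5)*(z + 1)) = z + 1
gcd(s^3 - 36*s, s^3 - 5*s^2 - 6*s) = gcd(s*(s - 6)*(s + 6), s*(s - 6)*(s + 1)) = s^2 - 6*s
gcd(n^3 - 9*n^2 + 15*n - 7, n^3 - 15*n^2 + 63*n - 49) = n^2 - 8*n + 7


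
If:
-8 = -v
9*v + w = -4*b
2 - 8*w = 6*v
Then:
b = -265/16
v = 8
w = -23/4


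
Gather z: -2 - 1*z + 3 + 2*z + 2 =z + 3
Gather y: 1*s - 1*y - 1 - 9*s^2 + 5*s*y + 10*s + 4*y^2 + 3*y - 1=-9*s^2 + 11*s + 4*y^2 + y*(5*s + 2) - 2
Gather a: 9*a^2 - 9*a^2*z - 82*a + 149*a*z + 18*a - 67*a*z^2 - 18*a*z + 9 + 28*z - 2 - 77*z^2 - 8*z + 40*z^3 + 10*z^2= a^2*(9 - 9*z) + a*(-67*z^2 + 131*z - 64) + 40*z^3 - 67*z^2 + 20*z + 7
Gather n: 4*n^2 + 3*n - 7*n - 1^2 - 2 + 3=4*n^2 - 4*n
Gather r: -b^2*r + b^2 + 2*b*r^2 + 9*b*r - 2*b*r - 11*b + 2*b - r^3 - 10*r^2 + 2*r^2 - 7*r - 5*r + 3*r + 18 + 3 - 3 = b^2 - 9*b - r^3 + r^2*(2*b - 8) + r*(-b^2 + 7*b - 9) + 18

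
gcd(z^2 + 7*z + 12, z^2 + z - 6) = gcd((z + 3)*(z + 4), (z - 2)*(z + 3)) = z + 3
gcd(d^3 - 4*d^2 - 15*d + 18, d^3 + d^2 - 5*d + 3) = d^2 + 2*d - 3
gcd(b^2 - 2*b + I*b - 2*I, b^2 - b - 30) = 1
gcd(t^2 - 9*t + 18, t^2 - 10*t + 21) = t - 3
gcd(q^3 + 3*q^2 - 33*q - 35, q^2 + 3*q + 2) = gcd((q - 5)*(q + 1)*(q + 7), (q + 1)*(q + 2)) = q + 1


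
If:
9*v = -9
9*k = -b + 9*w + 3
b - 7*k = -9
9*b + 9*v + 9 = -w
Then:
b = -60/583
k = 741/583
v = -1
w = 540/583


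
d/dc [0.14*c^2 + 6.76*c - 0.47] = 0.28*c + 6.76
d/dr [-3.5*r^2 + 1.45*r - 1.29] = 1.45 - 7.0*r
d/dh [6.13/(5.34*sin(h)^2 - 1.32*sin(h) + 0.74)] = (8.0916 - 65.4684*sin(h))*cos(h)/(5.34*sin(h)^2 - 1.32*sin(h) + 0.74)^2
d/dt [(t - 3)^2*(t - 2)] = (t - 3)*(3*t - 7)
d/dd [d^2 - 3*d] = 2*d - 3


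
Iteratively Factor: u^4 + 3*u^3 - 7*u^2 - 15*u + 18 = (u - 1)*(u^3 + 4*u^2 - 3*u - 18) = (u - 1)*(u + 3)*(u^2 + u - 6) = (u - 1)*(u + 3)^2*(u - 2)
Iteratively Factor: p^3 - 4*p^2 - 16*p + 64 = (p + 4)*(p^2 - 8*p + 16) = (p - 4)*(p + 4)*(p - 4)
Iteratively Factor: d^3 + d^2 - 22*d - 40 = (d + 2)*(d^2 - d - 20) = (d + 2)*(d + 4)*(d - 5)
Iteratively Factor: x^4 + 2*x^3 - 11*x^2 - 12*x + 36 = (x - 2)*(x^3 + 4*x^2 - 3*x - 18) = (x - 2)*(x + 3)*(x^2 + x - 6) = (x - 2)^2*(x + 3)*(x + 3)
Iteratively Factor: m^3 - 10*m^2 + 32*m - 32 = (m - 4)*(m^2 - 6*m + 8) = (m - 4)^2*(m - 2)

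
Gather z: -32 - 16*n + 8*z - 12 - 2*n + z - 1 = -18*n + 9*z - 45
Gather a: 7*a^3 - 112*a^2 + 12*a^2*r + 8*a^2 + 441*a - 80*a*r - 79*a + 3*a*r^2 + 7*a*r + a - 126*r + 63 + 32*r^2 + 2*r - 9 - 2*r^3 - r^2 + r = 7*a^3 + a^2*(12*r - 104) + a*(3*r^2 - 73*r + 363) - 2*r^3 + 31*r^2 - 123*r + 54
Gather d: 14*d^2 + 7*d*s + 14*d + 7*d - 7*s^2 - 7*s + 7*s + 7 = 14*d^2 + d*(7*s + 21) - 7*s^2 + 7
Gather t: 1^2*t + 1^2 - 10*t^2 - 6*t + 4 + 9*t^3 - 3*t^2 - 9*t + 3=9*t^3 - 13*t^2 - 14*t + 8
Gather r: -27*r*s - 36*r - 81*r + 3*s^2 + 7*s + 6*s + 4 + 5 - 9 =r*(-27*s - 117) + 3*s^2 + 13*s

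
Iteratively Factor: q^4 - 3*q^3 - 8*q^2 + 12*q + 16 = (q + 2)*(q^3 - 5*q^2 + 2*q + 8) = (q - 2)*(q + 2)*(q^2 - 3*q - 4) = (q - 2)*(q + 1)*(q + 2)*(q - 4)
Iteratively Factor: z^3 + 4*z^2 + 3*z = (z + 3)*(z^2 + z) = (z + 1)*(z + 3)*(z)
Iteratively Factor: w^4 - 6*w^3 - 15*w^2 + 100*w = (w + 4)*(w^3 - 10*w^2 + 25*w) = (w - 5)*(w + 4)*(w^2 - 5*w) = w*(w - 5)*(w + 4)*(w - 5)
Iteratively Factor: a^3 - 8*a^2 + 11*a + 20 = (a + 1)*(a^2 - 9*a + 20) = (a - 5)*(a + 1)*(a - 4)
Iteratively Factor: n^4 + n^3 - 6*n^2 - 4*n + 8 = (n - 2)*(n^3 + 3*n^2 - 4) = (n - 2)*(n - 1)*(n^2 + 4*n + 4) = (n - 2)*(n - 1)*(n + 2)*(n + 2)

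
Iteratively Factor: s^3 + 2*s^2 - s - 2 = (s + 2)*(s^2 - 1) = (s - 1)*(s + 2)*(s + 1)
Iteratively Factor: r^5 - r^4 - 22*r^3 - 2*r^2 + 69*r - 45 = (r + 3)*(r^4 - 4*r^3 - 10*r^2 + 28*r - 15) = (r - 1)*(r + 3)*(r^3 - 3*r^2 - 13*r + 15) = (r - 1)^2*(r + 3)*(r^2 - 2*r - 15) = (r - 1)^2*(r + 3)^2*(r - 5)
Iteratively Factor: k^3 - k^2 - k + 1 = (k + 1)*(k^2 - 2*k + 1) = (k - 1)*(k + 1)*(k - 1)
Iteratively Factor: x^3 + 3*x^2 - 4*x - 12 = (x + 2)*(x^2 + x - 6) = (x - 2)*(x + 2)*(x + 3)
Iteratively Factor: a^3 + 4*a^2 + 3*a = (a + 1)*(a^2 + 3*a) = a*(a + 1)*(a + 3)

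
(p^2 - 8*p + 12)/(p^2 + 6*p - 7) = (p^2 - 8*p + 12)/(p^2 + 6*p - 7)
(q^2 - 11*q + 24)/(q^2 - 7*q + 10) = (q^2 - 11*q + 24)/(q^2 - 7*q + 10)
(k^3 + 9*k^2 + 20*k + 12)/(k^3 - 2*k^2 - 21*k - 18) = (k^2 + 8*k + 12)/(k^2 - 3*k - 18)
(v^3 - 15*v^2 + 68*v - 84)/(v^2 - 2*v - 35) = (v^2 - 8*v + 12)/(v + 5)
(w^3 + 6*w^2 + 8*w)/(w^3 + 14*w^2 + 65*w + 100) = w*(w + 2)/(w^2 + 10*w + 25)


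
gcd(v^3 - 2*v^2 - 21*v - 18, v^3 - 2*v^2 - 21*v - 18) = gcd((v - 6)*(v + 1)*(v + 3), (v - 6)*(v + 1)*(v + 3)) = v^3 - 2*v^2 - 21*v - 18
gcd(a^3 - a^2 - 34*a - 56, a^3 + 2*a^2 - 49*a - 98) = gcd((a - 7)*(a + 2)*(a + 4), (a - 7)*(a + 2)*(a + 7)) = a^2 - 5*a - 14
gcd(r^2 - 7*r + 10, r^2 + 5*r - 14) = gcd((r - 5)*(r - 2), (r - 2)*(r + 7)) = r - 2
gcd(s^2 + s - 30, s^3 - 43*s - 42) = s + 6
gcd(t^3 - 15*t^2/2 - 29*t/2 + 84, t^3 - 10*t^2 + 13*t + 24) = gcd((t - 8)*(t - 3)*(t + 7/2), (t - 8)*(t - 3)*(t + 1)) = t^2 - 11*t + 24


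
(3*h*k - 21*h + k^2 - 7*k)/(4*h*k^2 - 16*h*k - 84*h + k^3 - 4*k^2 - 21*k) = (3*h + k)/(4*h*k + 12*h + k^2 + 3*k)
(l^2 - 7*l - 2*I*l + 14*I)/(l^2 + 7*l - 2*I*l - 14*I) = (l - 7)/(l + 7)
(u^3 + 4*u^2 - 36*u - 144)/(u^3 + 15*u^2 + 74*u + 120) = (u - 6)/(u + 5)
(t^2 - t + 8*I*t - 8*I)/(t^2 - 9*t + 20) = (t^2 - t + 8*I*t - 8*I)/(t^2 - 9*t + 20)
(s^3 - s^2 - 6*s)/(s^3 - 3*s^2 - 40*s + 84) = s*(s^2 - s - 6)/(s^3 - 3*s^2 - 40*s + 84)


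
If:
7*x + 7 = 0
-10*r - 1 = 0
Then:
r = -1/10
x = -1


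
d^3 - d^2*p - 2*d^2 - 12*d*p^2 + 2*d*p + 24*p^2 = (d - 2)*(d - 4*p)*(d + 3*p)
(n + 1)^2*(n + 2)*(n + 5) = n^4 + 9*n^3 + 25*n^2 + 27*n + 10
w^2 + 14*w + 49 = (w + 7)^2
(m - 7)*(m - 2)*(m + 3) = m^3 - 6*m^2 - 13*m + 42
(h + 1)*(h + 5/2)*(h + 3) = h^3 + 13*h^2/2 + 13*h + 15/2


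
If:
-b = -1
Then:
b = 1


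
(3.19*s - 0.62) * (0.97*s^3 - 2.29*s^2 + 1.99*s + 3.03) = 3.0943*s^4 - 7.9065*s^3 + 7.7679*s^2 + 8.4319*s - 1.8786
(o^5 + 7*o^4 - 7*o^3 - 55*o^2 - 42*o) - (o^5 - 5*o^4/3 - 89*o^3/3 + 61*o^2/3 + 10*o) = 26*o^4/3 + 68*o^3/3 - 226*o^2/3 - 52*o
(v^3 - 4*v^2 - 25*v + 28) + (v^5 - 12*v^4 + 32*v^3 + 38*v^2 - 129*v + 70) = v^5 - 12*v^4 + 33*v^3 + 34*v^2 - 154*v + 98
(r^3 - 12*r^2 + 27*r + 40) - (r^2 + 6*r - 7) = r^3 - 13*r^2 + 21*r + 47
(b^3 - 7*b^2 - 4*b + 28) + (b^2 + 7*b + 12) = b^3 - 6*b^2 + 3*b + 40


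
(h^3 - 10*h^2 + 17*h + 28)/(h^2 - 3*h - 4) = h - 7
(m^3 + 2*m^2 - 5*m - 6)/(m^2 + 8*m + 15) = (m^2 - m - 2)/(m + 5)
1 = 1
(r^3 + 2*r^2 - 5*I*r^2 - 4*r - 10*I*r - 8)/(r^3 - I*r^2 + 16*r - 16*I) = (r + 2)/(r + 4*I)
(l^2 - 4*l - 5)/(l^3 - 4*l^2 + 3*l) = (l^2 - 4*l - 5)/(l*(l^2 - 4*l + 3))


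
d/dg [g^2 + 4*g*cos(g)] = -4*g*sin(g) + 2*g + 4*cos(g)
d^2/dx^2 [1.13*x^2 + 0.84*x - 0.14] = 2.26000000000000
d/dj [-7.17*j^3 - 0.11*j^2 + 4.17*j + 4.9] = -21.51*j^2 - 0.22*j + 4.17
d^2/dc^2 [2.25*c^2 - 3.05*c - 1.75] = 4.50000000000000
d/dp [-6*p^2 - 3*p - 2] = -12*p - 3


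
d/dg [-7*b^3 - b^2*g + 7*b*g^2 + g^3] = -b^2 + 14*b*g + 3*g^2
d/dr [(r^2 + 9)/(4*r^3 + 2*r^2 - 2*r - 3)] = 2*(-2*r^4 - 55*r^2 - 21*r + 9)/(16*r^6 + 16*r^5 - 12*r^4 - 32*r^3 - 8*r^2 + 12*r + 9)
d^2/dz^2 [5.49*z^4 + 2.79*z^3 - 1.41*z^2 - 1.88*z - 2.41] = 65.88*z^2 + 16.74*z - 2.82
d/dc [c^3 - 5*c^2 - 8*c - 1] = 3*c^2 - 10*c - 8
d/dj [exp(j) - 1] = exp(j)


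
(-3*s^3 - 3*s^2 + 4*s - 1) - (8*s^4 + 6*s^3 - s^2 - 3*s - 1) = -8*s^4 - 9*s^3 - 2*s^2 + 7*s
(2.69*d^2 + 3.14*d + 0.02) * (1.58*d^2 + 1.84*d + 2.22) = 4.2502*d^4 + 9.9108*d^3 + 11.781*d^2 + 7.0076*d + 0.0444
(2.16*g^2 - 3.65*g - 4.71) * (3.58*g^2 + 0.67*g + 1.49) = 7.7328*g^4 - 11.6198*g^3 - 16.0889*g^2 - 8.5942*g - 7.0179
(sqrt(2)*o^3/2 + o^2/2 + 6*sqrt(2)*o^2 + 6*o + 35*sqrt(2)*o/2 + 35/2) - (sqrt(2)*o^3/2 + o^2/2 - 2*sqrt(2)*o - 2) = 6*sqrt(2)*o^2 + 6*o + 39*sqrt(2)*o/2 + 39/2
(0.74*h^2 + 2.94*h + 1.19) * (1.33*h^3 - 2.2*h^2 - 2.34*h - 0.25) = 0.9842*h^5 + 2.2822*h^4 - 6.6169*h^3 - 9.6826*h^2 - 3.5196*h - 0.2975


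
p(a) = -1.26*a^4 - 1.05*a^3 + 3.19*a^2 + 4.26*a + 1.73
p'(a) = -5.04*a^3 - 3.15*a^2 + 6.38*a + 4.26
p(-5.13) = -667.07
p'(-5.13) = 569.06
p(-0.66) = 0.37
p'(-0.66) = 0.13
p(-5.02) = -606.61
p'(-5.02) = 530.44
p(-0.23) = 0.93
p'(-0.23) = 2.69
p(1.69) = 2.69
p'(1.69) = -18.28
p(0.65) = 5.33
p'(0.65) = 5.69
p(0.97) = 6.79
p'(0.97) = 2.88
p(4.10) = -355.59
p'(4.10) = -369.90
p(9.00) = -8733.85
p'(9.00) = -3867.63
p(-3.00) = -56.05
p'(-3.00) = 92.85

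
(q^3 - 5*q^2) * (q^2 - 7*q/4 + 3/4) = q^5 - 27*q^4/4 + 19*q^3/2 - 15*q^2/4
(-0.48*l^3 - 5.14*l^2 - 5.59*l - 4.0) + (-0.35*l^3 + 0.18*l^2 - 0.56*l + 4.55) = -0.83*l^3 - 4.96*l^2 - 6.15*l + 0.55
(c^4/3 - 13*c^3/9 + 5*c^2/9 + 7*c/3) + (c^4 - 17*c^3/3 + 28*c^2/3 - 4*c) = 4*c^4/3 - 64*c^3/9 + 89*c^2/9 - 5*c/3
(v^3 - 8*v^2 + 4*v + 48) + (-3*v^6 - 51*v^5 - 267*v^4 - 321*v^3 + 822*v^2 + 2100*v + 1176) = -3*v^6 - 51*v^5 - 267*v^4 - 320*v^3 + 814*v^2 + 2104*v + 1224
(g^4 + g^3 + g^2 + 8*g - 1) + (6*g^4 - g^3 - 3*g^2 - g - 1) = 7*g^4 - 2*g^2 + 7*g - 2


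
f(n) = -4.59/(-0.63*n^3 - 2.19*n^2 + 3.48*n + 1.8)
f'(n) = -4.59*(1.89*n^2 + 4.38*n - 3.48)/(-0.63*n^3 - 2.19*n^2 + 3.48*n + 1.8)^2 = (-8.6751*n^2 - 20.1042*n + 15.9732)/(0.63*n^3 + 2.19*n^2 - 3.48*n - 1.8)^2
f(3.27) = 0.14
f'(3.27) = -0.14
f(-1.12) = 1.16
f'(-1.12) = 1.76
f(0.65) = -1.55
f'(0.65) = -0.09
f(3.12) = 0.17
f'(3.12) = -0.17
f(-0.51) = 9.96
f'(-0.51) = 112.86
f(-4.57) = -15.93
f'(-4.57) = -882.95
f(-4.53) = 13.48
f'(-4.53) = -611.91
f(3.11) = 0.17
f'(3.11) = -0.17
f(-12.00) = -0.01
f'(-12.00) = -0.00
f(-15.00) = -0.00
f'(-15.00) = -0.00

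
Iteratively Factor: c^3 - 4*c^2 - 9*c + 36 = (c - 3)*(c^2 - c - 12) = (c - 3)*(c + 3)*(c - 4)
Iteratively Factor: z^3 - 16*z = (z - 4)*(z^2 + 4*z) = z*(z - 4)*(z + 4)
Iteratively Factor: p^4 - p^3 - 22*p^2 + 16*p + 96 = (p - 3)*(p^3 + 2*p^2 - 16*p - 32) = (p - 3)*(p + 2)*(p^2 - 16) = (p - 4)*(p - 3)*(p + 2)*(p + 4)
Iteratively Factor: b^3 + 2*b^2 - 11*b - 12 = (b + 4)*(b^2 - 2*b - 3) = (b + 1)*(b + 4)*(b - 3)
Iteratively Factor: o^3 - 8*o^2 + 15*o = (o)*(o^2 - 8*o + 15) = o*(o - 3)*(o - 5)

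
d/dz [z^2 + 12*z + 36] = 2*z + 12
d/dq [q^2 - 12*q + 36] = 2*q - 12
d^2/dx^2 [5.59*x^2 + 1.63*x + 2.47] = 11.1800000000000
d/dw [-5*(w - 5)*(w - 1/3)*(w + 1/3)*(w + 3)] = -20*w^3 + 30*w^2 + 1360*w/9 - 10/9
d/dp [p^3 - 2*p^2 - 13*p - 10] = 3*p^2 - 4*p - 13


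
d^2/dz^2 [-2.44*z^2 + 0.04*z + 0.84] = -4.88000000000000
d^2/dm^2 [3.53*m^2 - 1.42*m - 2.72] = 7.06000000000000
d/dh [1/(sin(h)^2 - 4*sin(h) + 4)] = -2*cos(h)/(sin(h) - 2)^3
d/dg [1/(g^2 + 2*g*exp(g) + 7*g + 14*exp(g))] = (-2*g*exp(g) - 2*g - 16*exp(g) - 7)/(g^2 + 2*g*exp(g) + 7*g + 14*exp(g))^2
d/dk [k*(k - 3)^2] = 3*(k - 3)*(k - 1)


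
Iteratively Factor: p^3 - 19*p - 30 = (p - 5)*(p^2 + 5*p + 6) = (p - 5)*(p + 2)*(p + 3)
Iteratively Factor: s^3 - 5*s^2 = (s - 5)*(s^2) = s*(s - 5)*(s)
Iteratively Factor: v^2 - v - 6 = (v + 2)*(v - 3)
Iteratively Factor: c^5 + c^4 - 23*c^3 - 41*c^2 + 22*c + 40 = (c + 1)*(c^4 - 23*c^2 - 18*c + 40) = (c - 5)*(c + 1)*(c^3 + 5*c^2 + 2*c - 8) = (c - 5)*(c - 1)*(c + 1)*(c^2 + 6*c + 8) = (c - 5)*(c - 1)*(c + 1)*(c + 2)*(c + 4)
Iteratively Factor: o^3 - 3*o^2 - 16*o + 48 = (o - 3)*(o^2 - 16) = (o - 3)*(o + 4)*(o - 4)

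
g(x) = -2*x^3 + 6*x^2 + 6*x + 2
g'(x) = -6*x^2 + 12*x + 6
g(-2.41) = 50.38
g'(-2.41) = -57.77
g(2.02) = 22.12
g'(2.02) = 5.76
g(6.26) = -215.94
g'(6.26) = -154.01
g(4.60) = -38.11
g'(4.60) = -65.76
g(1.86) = 21.05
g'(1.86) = 7.56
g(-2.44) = 52.14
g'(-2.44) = -59.00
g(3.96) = -4.35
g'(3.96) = -40.57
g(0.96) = 11.52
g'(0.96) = 11.99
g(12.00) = -2518.00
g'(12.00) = -714.00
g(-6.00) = 614.00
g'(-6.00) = -282.00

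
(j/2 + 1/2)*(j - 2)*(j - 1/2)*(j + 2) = j^4/2 + j^3/4 - 9*j^2/4 - j + 1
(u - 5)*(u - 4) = u^2 - 9*u + 20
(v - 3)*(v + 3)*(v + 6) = v^3 + 6*v^2 - 9*v - 54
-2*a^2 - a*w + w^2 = (-2*a + w)*(a + w)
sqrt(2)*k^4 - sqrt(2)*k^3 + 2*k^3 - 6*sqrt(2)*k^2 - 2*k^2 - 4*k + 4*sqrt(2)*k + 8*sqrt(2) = (k - 2)*(k - sqrt(2))*(k + 2*sqrt(2))*(sqrt(2)*k + sqrt(2))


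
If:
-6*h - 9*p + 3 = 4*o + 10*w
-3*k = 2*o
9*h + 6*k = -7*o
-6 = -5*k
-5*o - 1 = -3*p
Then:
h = 3/5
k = 6/5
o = -9/5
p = -8/3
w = 153/50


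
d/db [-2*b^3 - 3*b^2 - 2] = 6*b*(-b - 1)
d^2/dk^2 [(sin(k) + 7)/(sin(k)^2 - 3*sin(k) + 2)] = (-sin(k)^4 - 32*sin(k)^3 + 45*sin(k)^2 + 74*sin(k) - 110)/((sin(k) - 2)^3*(sin(k) - 1)^2)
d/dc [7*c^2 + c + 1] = 14*c + 1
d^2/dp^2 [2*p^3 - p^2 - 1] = 12*p - 2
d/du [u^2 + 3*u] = 2*u + 3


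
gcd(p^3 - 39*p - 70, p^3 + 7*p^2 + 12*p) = 1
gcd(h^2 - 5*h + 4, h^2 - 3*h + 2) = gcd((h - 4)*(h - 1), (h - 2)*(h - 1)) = h - 1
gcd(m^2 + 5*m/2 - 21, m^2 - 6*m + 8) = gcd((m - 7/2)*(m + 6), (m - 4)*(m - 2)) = 1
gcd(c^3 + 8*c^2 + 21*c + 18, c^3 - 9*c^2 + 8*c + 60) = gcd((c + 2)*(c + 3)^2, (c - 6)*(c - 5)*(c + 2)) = c + 2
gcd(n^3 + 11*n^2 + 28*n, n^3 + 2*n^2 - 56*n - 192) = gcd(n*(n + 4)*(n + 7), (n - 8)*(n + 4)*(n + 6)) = n + 4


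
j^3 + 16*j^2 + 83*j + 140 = (j + 4)*(j + 5)*(j + 7)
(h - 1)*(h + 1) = h^2 - 1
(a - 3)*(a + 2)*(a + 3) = a^3 + 2*a^2 - 9*a - 18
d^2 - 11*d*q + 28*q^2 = (d - 7*q)*(d - 4*q)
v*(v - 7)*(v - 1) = v^3 - 8*v^2 + 7*v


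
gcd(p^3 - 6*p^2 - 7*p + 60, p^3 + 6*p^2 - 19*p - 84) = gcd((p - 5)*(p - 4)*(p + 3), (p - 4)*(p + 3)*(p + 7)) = p^2 - p - 12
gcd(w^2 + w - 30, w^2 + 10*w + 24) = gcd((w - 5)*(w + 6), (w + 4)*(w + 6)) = w + 6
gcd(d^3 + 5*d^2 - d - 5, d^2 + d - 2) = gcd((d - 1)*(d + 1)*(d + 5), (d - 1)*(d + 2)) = d - 1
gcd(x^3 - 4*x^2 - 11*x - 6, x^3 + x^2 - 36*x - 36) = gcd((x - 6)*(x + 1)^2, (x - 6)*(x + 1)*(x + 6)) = x^2 - 5*x - 6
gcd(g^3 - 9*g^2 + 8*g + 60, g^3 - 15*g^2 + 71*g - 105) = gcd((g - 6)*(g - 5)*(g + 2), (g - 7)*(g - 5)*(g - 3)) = g - 5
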